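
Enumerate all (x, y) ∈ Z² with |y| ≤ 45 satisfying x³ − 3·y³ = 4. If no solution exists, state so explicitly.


The equation is x³ - 3y³ = 4. For fixed y, x³ = 3·y³ + 4, so a solution requires the RHS to be a perfect cube.
Strategy: iterate y from -45 to 45, compute RHS = 3·y³ + 4, and check whether it is a (positive or negative) perfect cube.
Check small values of y:
  y = 0: RHS = 4 is not a perfect cube.
  y = 1: RHS = 7 is not a perfect cube.
  y = -1: RHS = 1 = (1)³ ⇒ x = 1 works.
  y = 2: RHS = 28 is not a perfect cube.
  y = -2: RHS = -20 is not a perfect cube.
  y = 3: RHS = 85 is not a perfect cube.
  y = -3: RHS = -77 is not a perfect cube.
Continuing the search up to |y| = 45 finds no further solutions beyond those listed.
Collected solutions: (1, -1).

Solutions (with |y| ≤ 45): (1, -1).


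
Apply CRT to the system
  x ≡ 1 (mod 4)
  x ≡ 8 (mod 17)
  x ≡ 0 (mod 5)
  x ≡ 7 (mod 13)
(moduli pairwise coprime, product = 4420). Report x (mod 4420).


Product of moduli M = 4 · 17 · 5 · 13 = 4420.
Merge one congruence at a time:
  Start: x ≡ 1 (mod 4).
  Combine with x ≡ 8 (mod 17); new modulus lcm = 68.
    Write x = 1 + 4·t and substitute into x ≡ 8 (mod 17): 4·t ≡ 8 − 1 = 7 (mod 17).
    The inverse of 4 mod 17 is 13 (since 4·13 = 52 = 3·17 + 1), so t ≡ 13·7 = 91 ≡ 6 (mod 17).
    Then x = 1 + 4·6 = 25, valid modulo lcm(4, 17) = 68: x ≡ 25 (mod 68).
  Combine with x ≡ 0 (mod 5); new modulus lcm = 340.
    Write x = 25 + 68·t and substitute into x ≡ 0 (mod 5): 68·t ≡ 0 − 25 = -25 (mod 5).
    Reduce coefficients mod 5: 3·t ≡ 0 (mod 5).
    The inverse of 3 mod 5 is 2 (since 3·2 = 6 = 1·5 + 1), so t ≡ 2·0 = 0 ≡ 0 (mod 5).
    Then x = 25 + 68·0 = 25, valid modulo lcm(68, 5) = 340: x ≡ 25 (mod 340).
  Combine with x ≡ 7 (mod 13); new modulus lcm = 4420.
    Write x = 25 + 340·t and substitute into x ≡ 7 (mod 13): 340·t ≡ 7 − 25 = -18 (mod 13).
    Reduce coefficients mod 13: 2·t ≡ 8 (mod 13).
    The inverse of 2 mod 13 is 7 (since 2·7 = 14 = 1·13 + 1), so t ≡ 7·8 = 56 ≡ 4 (mod 13).
    Then x = 25 + 340·4 = 1385, valid modulo lcm(340, 13) = 4420: x ≡ 1385 (mod 4420).
Verify against each original: 1385 mod 4 = 1, 1385 mod 17 = 8, 1385 mod 5 = 0, 1385 mod 13 = 7.

x ≡ 1385 (mod 4420).


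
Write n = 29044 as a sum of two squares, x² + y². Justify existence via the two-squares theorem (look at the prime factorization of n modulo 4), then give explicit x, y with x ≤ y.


Step 1: Factor n = 29044 = 2^2 · 53 · 137.
Step 2: Check the mod-4 condition on each prime factor: 2 = 2 (special); 53 ≡ 1 (mod 4), exponent 1; 137 ≡ 1 (mod 4), exponent 1.
All primes ≡ 3 (mod 4) appear to even exponent (or don't appear), so by the two-squares theorem n IS expressible as a sum of two squares.
Step 3: Build a representation. Group n = k² · m with k = 2 and m = 53 · 137 = 7261 (a product of primes ≡ 1 (mod 4)); a representation of m scales to one of n via (k·x)² + (k·y)² = k²(x² + y²). Each prime p ≡ 1 (mod 4) is itself a sum of two squares; find a² by testing p − a² for a perfect square:
  53: 53 − 1² = 52, 53 − 2² = 49 = 7² ⇒ 53 = 2² + 7².
  137: 137 − 1² = 136, 137 − 2² = 133, 137 − 3² = 128, 137 − 4² = 121 = 11² ⇒ 137 = 4² + 11².
  Combine using the Brahmagupta–Fibonacci identity (a² + b²)(c² + d²) = (ac − bd)² + (ad + bc)² = (ac + bd)² + (ad − bc)²:
  53 · 137 = 7261: from (2² + 7²)(4² + 11²), take (2·4 − 7·11, 2·11 + 7·4) = (8 − 77, 22 + 28) = (-69, 50); dropping signs (only squares matter) gives (69, 50); check 69² + 50² = 4761 + 2500 = 7261 ✓.
  Scale by k = 2: (2·69, 2·50) = (138, 100).
Step 4: Order so x ≤ y and verify: 100² + 138² = 10000 + 19044 = 29044 = n. ✓

n = 29044 = 100² + 138² (one valid representation with x ≤ y).


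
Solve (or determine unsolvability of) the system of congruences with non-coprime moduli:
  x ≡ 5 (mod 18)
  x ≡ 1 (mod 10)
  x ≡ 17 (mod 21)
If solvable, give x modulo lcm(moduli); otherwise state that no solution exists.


Moduli 18, 10, 21 are not pairwise coprime, so CRT works modulo lcm(m_i) when all pairwise compatibility conditions hold.
Pairwise compatibility: gcd(m_i, m_j) must divide a_i - a_j for every pair.
Merge one congruence at a time:
  Start: x ≡ 5 (mod 18).
  Combine with x ≡ 1 (mod 10): gcd(18, 10) = 2; 1 - 5 = -4, which IS divisible by 2, so compatible.
    Write x = 5 + 18·t and substitute into x ≡ 1 (mod 10): 18·t ≡ 1 − 5 = -4 (mod 10).
    Divide the congruence (and modulus) by g = 2: 9·t ≡ -2 (mod 5).
    Reduce coefficients mod 5: 4·t ≡ 3 (mod 5).
    The inverse of 4 mod 5 is 4 (since 4·4 = 16 = 3·5 + 1), so t ≡ 4·3 = 12 ≡ 2 (mod 5).
    Then x = 5 + 18·2 = 41, valid modulo lcm(18, 10) = 90: x ≡ 41 (mod 90).
  Combine with x ≡ 17 (mod 21): gcd(90, 21) = 3; 17 - 41 = -24, which IS divisible by 3, so compatible.
    Write x = 41 + 90·t and substitute into x ≡ 17 (mod 21): 90·t ≡ 17 − 41 = -24 (mod 21).
    Divide the congruence (and modulus) by g = 3: 30·t ≡ -8 (mod 7).
    Reduce coefficients mod 7: 2·t ≡ 6 (mod 7).
    The inverse of 2 mod 7 is 4 (since 2·4 = 8 = 1·7 + 1), so t ≡ 4·6 = 24 ≡ 3 (mod 7).
    Then x = 41 + 90·3 = 311, valid modulo lcm(90, 21) = 630: x ≡ 311 (mod 630).
Verify: 311 mod 18 = 5, 311 mod 10 = 1, 311 mod 21 = 17.

x ≡ 311 (mod 630).


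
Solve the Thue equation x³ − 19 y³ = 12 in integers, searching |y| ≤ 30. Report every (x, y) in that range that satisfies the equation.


The equation is x³ - 19y³ = 12. For fixed y, x³ = 19·y³ + 12, so a solution requires the RHS to be a perfect cube.
Strategy: iterate y from -30 to 30, compute RHS = 19·y³ + 12, and check whether it is a (positive or negative) perfect cube.
Check small values of y:
  y = 0: RHS = 12 is not a perfect cube.
  y = 1: RHS = 31 is not a perfect cube.
  y = -1: RHS = -7 is not a perfect cube.
  y = 2: RHS = 164 is not a perfect cube.
  y = -2: RHS = -140 is not a perfect cube.
  y = 3: RHS = 525 is not a perfect cube.
  y = -3: RHS = -501 is not a perfect cube.
Continuing the search up to |y| = 30 finds no solutions either.
No (x, y) in the scanned range satisfies the equation.

No integer solutions with |y| ≤ 30.


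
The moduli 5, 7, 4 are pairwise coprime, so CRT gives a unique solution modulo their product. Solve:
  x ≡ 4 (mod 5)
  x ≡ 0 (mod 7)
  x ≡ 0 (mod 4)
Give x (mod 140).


Moduli 5, 7, 4 are pairwise coprime; by CRT there is a unique solution modulo M = 5 · 7 · 4 = 140.
Solve pairwise, accumulating the modulus:
  Start with x ≡ 4 (mod 5).
  Combine with x ≡ 0 (mod 7): since gcd(5, 7) = 1, we get a unique residue mod 35.
    Write x = 4 + 5·t and substitute into x ≡ 0 (mod 7): 5·t ≡ 0 − 4 = -4 (mod 7).
    Reduce coefficients mod 7: 5·t ≡ 3 (mod 7).
    The inverse of 5 mod 7 is 3 (since 5·3 = 15 = 2·7 + 1), so t ≡ 3·3 = 9 ≡ 2 (mod 7).
    Then x = 4 + 5·2 = 14, valid modulo lcm(5, 7) = 35: x ≡ 14 (mod 35).
  Combine with x ≡ 0 (mod 4): since gcd(35, 4) = 1, we get a unique residue mod 140.
    Write x = 14 + 35·t and substitute into x ≡ 0 (mod 4): 35·t ≡ 0 − 14 = -14 (mod 4).
    Reduce coefficients mod 4: 3·t ≡ 2 (mod 4).
    The inverse of 3 mod 4 is 3 (since 3·3 = 9 = 2·4 + 1), so t ≡ 3·2 = 6 ≡ 2 (mod 4).
    Then x = 14 + 35·2 = 84, valid modulo lcm(35, 4) = 140: x ≡ 84 (mod 140).
Verify: 84 mod 5 = 4 ✓, 84 mod 7 = 0 ✓, 84 mod 4 = 0 ✓.

x ≡ 84 (mod 140).


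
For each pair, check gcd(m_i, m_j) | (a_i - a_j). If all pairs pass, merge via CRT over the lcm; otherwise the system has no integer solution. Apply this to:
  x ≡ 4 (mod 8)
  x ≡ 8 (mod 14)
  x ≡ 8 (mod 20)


Moduli 8, 14, 20 are not pairwise coprime, so CRT works modulo lcm(m_i) when all pairwise compatibility conditions hold.
Pairwise compatibility: gcd(m_i, m_j) must divide a_i - a_j for every pair.
Merge one congruence at a time:
  Start: x ≡ 4 (mod 8).
  Combine with x ≡ 8 (mod 14): gcd(8, 14) = 2; 8 - 4 = 4, which IS divisible by 2, so compatible.
    Write x = 4 + 8·t and substitute into x ≡ 8 (mod 14): 8·t ≡ 8 − 4 = 4 (mod 14).
    Divide the congruence (and modulus) by g = 2: 4·t ≡ 2 (mod 7).
    The inverse of 4 mod 7 is 2 (since 4·2 = 8 = 1·7 + 1), so t ≡ 2·2 = 4 ≡ 4 (mod 7).
    Then x = 4 + 8·4 = 36, valid modulo lcm(8, 14) = 56: x ≡ 36 (mod 56).
  Combine with x ≡ 8 (mod 20): gcd(56, 20) = 4; 8 - 36 = -28, which IS divisible by 4, so compatible.
    Write x = 36 + 56·t and substitute into x ≡ 8 (mod 20): 56·t ≡ 8 − 36 = -28 (mod 20).
    Divide the congruence (and modulus) by g = 4: 14·t ≡ -7 (mod 5).
    Reduce coefficients mod 5: 4·t ≡ 3 (mod 5).
    The inverse of 4 mod 5 is 4 (since 4·4 = 16 = 3·5 + 1), so t ≡ 4·3 = 12 ≡ 2 (mod 5).
    Then x = 36 + 56·2 = 148, valid modulo lcm(56, 20) = 280: x ≡ 148 (mod 280).
Verify: 148 mod 8 = 4, 148 mod 14 = 8, 148 mod 20 = 8.

x ≡ 148 (mod 280).


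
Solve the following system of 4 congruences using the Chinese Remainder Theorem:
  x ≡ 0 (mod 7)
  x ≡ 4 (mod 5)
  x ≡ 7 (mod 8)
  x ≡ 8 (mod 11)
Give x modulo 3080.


Product of moduli M = 7 · 5 · 8 · 11 = 3080.
Merge one congruence at a time:
  Start: x ≡ 0 (mod 7).
  Combine with x ≡ 4 (mod 5); new modulus lcm = 35.
    Write x = 0 + 7·t and substitute into x ≡ 4 (mod 5): 7·t ≡ 4 − 0 = 4 (mod 5).
    Reduce coefficients mod 5: 2·t ≡ 4 (mod 5).
    The inverse of 2 mod 5 is 3 (since 2·3 = 6 = 1·5 + 1), so t ≡ 3·4 = 12 ≡ 2 (mod 5).
    Then x = 0 + 7·2 = 14, valid modulo lcm(7, 5) = 35: x ≡ 14 (mod 35).
  Combine with x ≡ 7 (mod 8); new modulus lcm = 280.
    Write x = 14 + 35·t and substitute into x ≡ 7 (mod 8): 35·t ≡ 7 − 14 = -7 (mod 8).
    Reduce coefficients mod 8: 3·t ≡ 1 (mod 8).
    The inverse of 3 mod 8 is 3 (since 3·3 = 9 = 1·8 + 1), so t ≡ 3·1 = 3 ≡ 3 (mod 8).
    Then x = 14 + 35·3 = 119, valid modulo lcm(35, 8) = 280: x ≡ 119 (mod 280).
  Combine with x ≡ 8 (mod 11); new modulus lcm = 3080.
    Write x = 119 + 280·t and substitute into x ≡ 8 (mod 11): 280·t ≡ 8 − 119 = -111 (mod 11).
    Reduce coefficients mod 11: 5·t ≡ 10 (mod 11).
    The inverse of 5 mod 11 is 9 (since 5·9 = 45 = 4·11 + 1), so t ≡ 9·10 = 90 ≡ 2 (mod 11).
    Then x = 119 + 280·2 = 679, valid modulo lcm(280, 11) = 3080: x ≡ 679 (mod 3080).
Verify against each original: 679 mod 7 = 0, 679 mod 5 = 4, 679 mod 8 = 7, 679 mod 11 = 8.

x ≡ 679 (mod 3080).


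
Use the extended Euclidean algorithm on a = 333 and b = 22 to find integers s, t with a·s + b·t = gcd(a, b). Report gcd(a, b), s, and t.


Euclidean algorithm on (333, 22) — divide until remainder is 0:
  333 = 15 · 22 + 3
  22 = 7 · 3 + 1
  3 = 3 · 1 + 0
gcd(333, 22) = 1.
Track Bezout coefficients alongside the remainders: start with r₀ = 333 = a·1 + b·0 (s = 1, t = 0) and r₁ = 22 = a·0 + b·1 (s = 0, t = 1); each new remainder r_{k+1} = r_{k-1} − q_k·r_k inherits s_{k+1} = s_{k-1} − q_k·s_k, t_{k+1} = t_{k-1} − q_k·t_k, so r_k = a·s_k + b·t_k at every step:
  q = 15: r = 3, s = 1 − 15·0 = 1, t = 0 − 15·1 = -15  (check: 333·1 + 22·(-15) = 3)
  q = 7: r = 1, s = 0 − 7·1 = -7, t = 1 − 7·(-15) = 106  (check: 333·(-7) + 22·106 = 1)
The row with r = 1 (the gcd) gives the Bezout coefficients s = -7, t = 106.
Result: 333 · (-7) + 22 · (106) = 1.

gcd(333, 22) = 1; s = -7, t = 106 (check: 333·(-7) + 22·106 = 1).


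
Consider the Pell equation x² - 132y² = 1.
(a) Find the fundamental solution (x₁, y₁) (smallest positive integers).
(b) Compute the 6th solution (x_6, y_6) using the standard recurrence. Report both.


Step 1: Find the fundamental solution (x₁, y₁) of x² - 132y² = 1.
  Expand √132 as a continued fraction. a₀ = ⌊√132⌋ = 11; iterate m_{k+1} = d_k·a_k − m_k, d_{k+1} = (132 − m_{k+1}²)/d_k, a_{k+1} = ⌊(a₀ + m_{k+1})/d_{k+1}⌋ (starting m₀ = 0, d₀ = 1), with convergents p_k = a_k·p_{k-1} + p_{k-2}, q_k = a_k·q_{k-1} + q_{k-2} (p₋₁ = 1, q₋₁ = 0):
  k = 0: a₀ = 11; p₀/q₀ = 11/1; p₀² − 132·q₀² = 121 − 132 = -11.
  k = 1: m = 11, d = 11, a = ⌊(11 + 11)/11⌋ = 2; p/q = (2·11 + 1)/(2·1 + 0) = 23/2; p² − 132·q² = 529 − 528 = 1.
  The first convergent with p² − 132·q² = 1 gives the fundamental solution (x₁, y₁) = (23, 2).
Step 2: Apply the recurrence (x_{n+1}, y_{n+1}) = (x₁x_n + 132y₁y_n, x₁y_n + y₁x_n) repeatedly.
  From (x_1, y_1) = (23, 2): x_2 = 23·23 + 132·2·2 = 1057; y_2 = 23·2 + 2·23 = 92.
  From (x_2, y_2) = (1057, 92): x_3 = 23·1057 + 132·2·92 = 48599; y_3 = 23·92 + 2·1057 = 4230.
  From (x_3, y_3) = (48599, 4230): x_4 = 23·48599 + 132·2·4230 = 2234497; y_4 = 23·4230 + 2·48599 = 194488.
  From (x_4, y_4) = (2234497, 194488): x_5 = 23·2234497 + 132·2·194488 = 102738263; y_5 = 23·194488 + 2·2234497 = 8942218.
  From (x_5, y_5) = (102738263, 8942218): x_6 = 23·102738263 + 132·2·8942218 = 4723725601; y_6 = 23·8942218 + 2·102738263 = 411147540.
Step 3: Verify x_6² - 132·y_6² = 22313583553542811201 - 22313583553542811200 = 1 (should be 1). ✓

(x_1, y_1) = (23, 2); (x_6, y_6) = (4723725601, 411147540).


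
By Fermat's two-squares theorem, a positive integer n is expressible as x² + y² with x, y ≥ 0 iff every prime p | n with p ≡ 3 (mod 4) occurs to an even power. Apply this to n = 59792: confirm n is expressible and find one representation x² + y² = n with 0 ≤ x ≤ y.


Step 1: Factor n = 59792 = 2^4 · 37 · 101.
Step 2: Check the mod-4 condition on each prime factor: 2 = 2 (special); 37 ≡ 1 (mod 4), exponent 1; 101 ≡ 1 (mod 4), exponent 1.
All primes ≡ 3 (mod 4) appear to even exponent (or don't appear), so by the two-squares theorem n IS expressible as a sum of two squares.
Step 3: Build a representation. Group n = k² · m with k = 4 and m = 37 · 101 = 3737 (a product of primes ≡ 1 (mod 4)); a representation of m scales to one of n via (k·x)² + (k·y)² = k²(x² + y²). Each prime p ≡ 1 (mod 4) is itself a sum of two squares; find a² by testing p − a² for a perfect square:
  37: 37 − 1² = 36 = 6² ⇒ 37 = 1² + 6².
  101: 101 − 1² = 100 = 10² ⇒ 101 = 1² + 10².
  Combine using the Brahmagupta–Fibonacci identity (a² + b²)(c² + d²) = (ac − bd)² + (ad + bc)² = (ac + bd)² + (ad − bc)²:
  37 · 101 = 3737: from (1² + 6²)(1² + 10²), take (1·1 − 6·10, 1·10 + 6·1) = (1 − 60, 10 + 6) = (-59, 16); dropping signs (only squares matter) gives (59, 16); check 59² + 16² = 3481 + 256 = 3737 ✓.
  Scale by k = 4: (4·59, 4·16) = (236, 64).
Step 4: Order so x ≤ y and verify: 64² + 236² = 4096 + 55696 = 59792 = n. ✓

n = 59792 = 64² + 236² (one valid representation with x ≤ y).


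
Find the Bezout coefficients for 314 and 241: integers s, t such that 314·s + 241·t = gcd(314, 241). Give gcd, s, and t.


Euclidean algorithm on (314, 241) — divide until remainder is 0:
  314 = 1 · 241 + 73
  241 = 3 · 73 + 22
  73 = 3 · 22 + 7
  22 = 3 · 7 + 1
  7 = 7 · 1 + 0
gcd(314, 241) = 1.
Track Bezout coefficients alongside the remainders: start with r₀ = 314 = a·1 + b·0 (s = 1, t = 0) and r₁ = 241 = a·0 + b·1 (s = 0, t = 1); each new remainder r_{k+1} = r_{k-1} − q_k·r_k inherits s_{k+1} = s_{k-1} − q_k·s_k, t_{k+1} = t_{k-1} − q_k·t_k, so r_k = a·s_k + b·t_k at every step:
  q = 1: r = 73, s = 1 − 1·0 = 1, t = 0 − 1·1 = -1  (check: 314·1 + 241·(-1) = 73)
  q = 3: r = 22, s = 0 − 3·1 = -3, t = 1 − 3·(-1) = 4  (check: 314·(-3) + 241·4 = 22)
  q = 3: r = 7, s = 1 − 3·(-3) = 10, t = -1 − 3·4 = -13  (check: 314·10 + 241·(-13) = 7)
  q = 3: r = 1, s = -3 − 3·10 = -33, t = 4 − 3·(-13) = 43  (check: 314·(-33) + 241·43 = 1)
The row with r = 1 (the gcd) gives the Bezout coefficients s = -33, t = 43.
Result: 314 · (-33) + 241 · (43) = 1.

gcd(314, 241) = 1; s = -33, t = 43 (check: 314·(-33) + 241·43 = 1).


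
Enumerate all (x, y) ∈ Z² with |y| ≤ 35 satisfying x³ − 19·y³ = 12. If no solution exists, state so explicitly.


The equation is x³ - 19y³ = 12. For fixed y, x³ = 19·y³ + 12, so a solution requires the RHS to be a perfect cube.
Strategy: iterate y from -35 to 35, compute RHS = 19·y³ + 12, and check whether it is a (positive or negative) perfect cube.
Check small values of y:
  y = 0: RHS = 12 is not a perfect cube.
  y = 1: RHS = 31 is not a perfect cube.
  y = -1: RHS = -7 is not a perfect cube.
  y = 2: RHS = 164 is not a perfect cube.
  y = -2: RHS = -140 is not a perfect cube.
  y = 3: RHS = 525 is not a perfect cube.
  y = -3: RHS = -501 is not a perfect cube.
Continuing the search up to |y| = 35 finds no solutions either.
No (x, y) in the scanned range satisfies the equation.

No integer solutions with |y| ≤ 35.


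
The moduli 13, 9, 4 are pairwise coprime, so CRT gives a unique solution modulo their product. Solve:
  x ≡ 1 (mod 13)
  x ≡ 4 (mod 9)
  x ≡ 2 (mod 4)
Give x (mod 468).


Moduli 13, 9, 4 are pairwise coprime; by CRT there is a unique solution modulo M = 13 · 9 · 4 = 468.
Solve pairwise, accumulating the modulus:
  Start with x ≡ 1 (mod 13).
  Combine with x ≡ 4 (mod 9): since gcd(13, 9) = 1, we get a unique residue mod 117.
    Write x = 1 + 13·t and substitute into x ≡ 4 (mod 9): 13·t ≡ 4 − 1 = 3 (mod 9).
    Reduce coefficients mod 9: 4·t ≡ 3 (mod 9).
    The inverse of 4 mod 9 is 7 (since 4·7 = 28 = 3·9 + 1), so t ≡ 7·3 = 21 ≡ 3 (mod 9).
    Then x = 1 + 13·3 = 40, valid modulo lcm(13, 9) = 117: x ≡ 40 (mod 117).
  Combine with x ≡ 2 (mod 4): since gcd(117, 4) = 1, we get a unique residue mod 468.
    Write x = 40 + 117·t and substitute into x ≡ 2 (mod 4): 117·t ≡ 2 − 40 = -38 (mod 4).
    Reduce coefficients mod 4: 1·t ≡ 2 (mod 4).
    So t ≡ 2 (mod 4).
    Then x = 40 + 117·2 = 274, valid modulo lcm(117, 4) = 468: x ≡ 274 (mod 468).
Verify: 274 mod 13 = 1 ✓, 274 mod 9 = 4 ✓, 274 mod 4 = 2 ✓.

x ≡ 274 (mod 468).


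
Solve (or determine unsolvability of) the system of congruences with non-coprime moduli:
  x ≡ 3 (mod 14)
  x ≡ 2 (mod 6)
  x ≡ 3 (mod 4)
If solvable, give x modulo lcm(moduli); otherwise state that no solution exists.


Moduli 14, 6, 4 are not pairwise coprime, so CRT works modulo lcm(m_i) when all pairwise compatibility conditions hold.
Pairwise compatibility: gcd(m_i, m_j) must divide a_i - a_j for every pair.
Merge one congruence at a time:
  Start: x ≡ 3 (mod 14).
  Combine with x ≡ 2 (mod 6): gcd(14, 6) = 2, and 2 - 3 = -1 is NOT divisible by 2.
    ⇒ system is inconsistent (no integer solution).

No solution (the system is inconsistent).


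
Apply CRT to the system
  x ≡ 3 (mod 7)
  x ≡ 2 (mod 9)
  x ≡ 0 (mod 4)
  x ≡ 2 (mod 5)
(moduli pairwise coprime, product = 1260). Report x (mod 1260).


Product of moduli M = 7 · 9 · 4 · 5 = 1260.
Merge one congruence at a time:
  Start: x ≡ 3 (mod 7).
  Combine with x ≡ 2 (mod 9); new modulus lcm = 63.
    Write x = 3 + 7·t and substitute into x ≡ 2 (mod 9): 7·t ≡ 2 − 3 = -1 (mod 9).
    Reduce coefficients mod 9: 7·t ≡ 8 (mod 9).
    The inverse of 7 mod 9 is 4 (since 7·4 = 28 = 3·9 + 1), so t ≡ 4·8 = 32 ≡ 5 (mod 9).
    Then x = 3 + 7·5 = 38, valid modulo lcm(7, 9) = 63: x ≡ 38 (mod 63).
  Combine with x ≡ 0 (mod 4); new modulus lcm = 252.
    Write x = 38 + 63·t and substitute into x ≡ 0 (mod 4): 63·t ≡ 0 − 38 = -38 (mod 4).
    Reduce coefficients mod 4: 3·t ≡ 2 (mod 4).
    The inverse of 3 mod 4 is 3 (since 3·3 = 9 = 2·4 + 1), so t ≡ 3·2 = 6 ≡ 2 (mod 4).
    Then x = 38 + 63·2 = 164, valid modulo lcm(63, 4) = 252: x ≡ 164 (mod 252).
  Combine with x ≡ 2 (mod 5); new modulus lcm = 1260.
    Write x = 164 + 252·t and substitute into x ≡ 2 (mod 5): 252·t ≡ 2 − 164 = -162 (mod 5).
    Reduce coefficients mod 5: 2·t ≡ 3 (mod 5).
    The inverse of 2 mod 5 is 3 (since 2·3 = 6 = 1·5 + 1), so t ≡ 3·3 = 9 ≡ 4 (mod 5).
    Then x = 164 + 252·4 = 1172, valid modulo lcm(252, 5) = 1260: x ≡ 1172 (mod 1260).
Verify against each original: 1172 mod 7 = 3, 1172 mod 9 = 2, 1172 mod 4 = 0, 1172 mod 5 = 2.

x ≡ 1172 (mod 1260).


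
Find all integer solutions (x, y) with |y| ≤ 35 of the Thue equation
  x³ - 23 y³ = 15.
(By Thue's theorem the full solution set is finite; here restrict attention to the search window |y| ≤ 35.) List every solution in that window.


The equation is x³ - 23y³ = 15. For fixed y, x³ = 23·y³ + 15, so a solution requires the RHS to be a perfect cube.
Strategy: iterate y from -35 to 35, compute RHS = 23·y³ + 15, and check whether it is a (positive or negative) perfect cube.
Check small values of y:
  y = 0: RHS = 15 is not a perfect cube.
  y = 1: RHS = 38 is not a perfect cube.
  y = -1: RHS = -8 = (-2)³ ⇒ x = -2 works.
  y = 2: RHS = 199 is not a perfect cube.
  y = -2: RHS = -169 is not a perfect cube.
  y = 3: RHS = 636 is not a perfect cube.
  y = -3: RHS = -606 is not a perfect cube.
Continuing the search up to |y| = 35 finds no further solutions beyond those listed.
Collected solutions: (-2, -1).

Solutions (with |y| ≤ 35): (-2, -1).


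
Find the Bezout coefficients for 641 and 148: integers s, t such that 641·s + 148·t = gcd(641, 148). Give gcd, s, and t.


Euclidean algorithm on (641, 148) — divide until remainder is 0:
  641 = 4 · 148 + 49
  148 = 3 · 49 + 1
  49 = 49 · 1 + 0
gcd(641, 148) = 1.
Track Bezout coefficients alongside the remainders: start with r₀ = 641 = a·1 + b·0 (s = 1, t = 0) and r₁ = 148 = a·0 + b·1 (s = 0, t = 1); each new remainder r_{k+1} = r_{k-1} − q_k·r_k inherits s_{k+1} = s_{k-1} − q_k·s_k, t_{k+1} = t_{k-1} − q_k·t_k, so r_k = a·s_k + b·t_k at every step:
  q = 4: r = 49, s = 1 − 4·0 = 1, t = 0 − 4·1 = -4  (check: 641·1 + 148·(-4) = 49)
  q = 3: r = 1, s = 0 − 3·1 = -3, t = 1 − 3·(-4) = 13  (check: 641·(-3) + 148·13 = 1)
The row with r = 1 (the gcd) gives the Bezout coefficients s = -3, t = 13.
Result: 641 · (-3) + 148 · (13) = 1.

gcd(641, 148) = 1; s = -3, t = 13 (check: 641·(-3) + 148·13 = 1).


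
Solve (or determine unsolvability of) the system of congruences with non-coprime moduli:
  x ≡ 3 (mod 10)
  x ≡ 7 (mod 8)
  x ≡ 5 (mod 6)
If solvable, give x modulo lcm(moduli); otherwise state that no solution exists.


Moduli 10, 8, 6 are not pairwise coprime, so CRT works modulo lcm(m_i) when all pairwise compatibility conditions hold.
Pairwise compatibility: gcd(m_i, m_j) must divide a_i - a_j for every pair.
Merge one congruence at a time:
  Start: x ≡ 3 (mod 10).
  Combine with x ≡ 7 (mod 8): gcd(10, 8) = 2; 7 - 3 = 4, which IS divisible by 2, so compatible.
    Write x = 3 + 10·t and substitute into x ≡ 7 (mod 8): 10·t ≡ 7 − 3 = 4 (mod 8).
    Divide the congruence (and modulus) by g = 2: 5·t ≡ 2 (mod 4).
    Reduce coefficients mod 4: 1·t ≡ 2 (mod 4).
    So t ≡ 2 (mod 4).
    Then x = 3 + 10·2 = 23, valid modulo lcm(10, 8) = 40: x ≡ 23 (mod 40).
  Combine with x ≡ 5 (mod 6): gcd(40, 6) = 2; 5 - 23 = -18, which IS divisible by 2, so compatible.
    Write x = 23 + 40·t and substitute into x ≡ 5 (mod 6): 40·t ≡ 5 − 23 = -18 (mod 6).
    Divide the congruence (and modulus) by g = 2: 20·t ≡ -9 (mod 3).
    Reduce coefficients mod 3: 2·t ≡ 0 (mod 3).
    The inverse of 2 mod 3 is 2 (since 2·2 = 4 = 1·3 + 1), so t ≡ 2·0 = 0 ≡ 0 (mod 3).
    Then x = 23 + 40·0 = 23, valid modulo lcm(40, 6) = 120: x ≡ 23 (mod 120).
Verify: 23 mod 10 = 3, 23 mod 8 = 7, 23 mod 6 = 5.

x ≡ 23 (mod 120).


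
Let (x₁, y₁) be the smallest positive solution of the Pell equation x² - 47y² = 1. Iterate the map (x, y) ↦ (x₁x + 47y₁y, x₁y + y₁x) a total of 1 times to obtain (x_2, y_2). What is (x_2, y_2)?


Step 1: Find the fundamental solution (x₁, y₁) of x² - 47y² = 1.
  Expand √47 as a continued fraction. a₀ = ⌊√47⌋ = 6; iterate m_{k+1} = d_k·a_k − m_k, d_{k+1} = (47 − m_{k+1}²)/d_k, a_{k+1} = ⌊(a₀ + m_{k+1})/d_{k+1}⌋ (starting m₀ = 0, d₀ = 1), with convergents p_k = a_k·p_{k-1} + p_{k-2}, q_k = a_k·q_{k-1} + q_{k-2} (p₋₁ = 1, q₋₁ = 0):
  k = 0: a₀ = 6; p₀/q₀ = 6/1; p₀² − 47·q₀² = 36 − 47 = -11.
  k = 1: m = 6, d = 11, a = ⌊(6 + 6)/11⌋ = 1; p/q = (1·6 + 1)/(1·1 + 0) = 7/1; p² − 47·q² = 49 − 47 = 2.
  k = 2: m = 5, d = 2, a = ⌊(6 + 5)/2⌋ = 5; p/q = (5·7 + 6)/(5·1 + 1) = 41/6; p² − 47·q² = 1681 − 1692 = -11.
  k = 3: m = 5, d = 11, a = ⌊(6 + 5)/11⌋ = 1; p/q = (1·41 + 7)/(1·6 + 1) = 48/7; p² − 47·q² = 2304 − 2303 = 1.
  The first convergent with p² − 47·q² = 1 gives the fundamental solution (x₁, y₁) = (48, 7).
Step 2: Apply the recurrence (x_{n+1}, y_{n+1}) = (x₁x_n + 47y₁y_n, x₁y_n + y₁x_n) repeatedly.
  From (x_1, y_1) = (48, 7): x_2 = 48·48 + 47·7·7 = 4607; y_2 = 48·7 + 7·48 = 672.
Step 3: Verify x_2² - 47·y_2² = 21224449 - 21224448 = 1 (should be 1). ✓

(x_1, y_1) = (48, 7); (x_2, y_2) = (4607, 672).


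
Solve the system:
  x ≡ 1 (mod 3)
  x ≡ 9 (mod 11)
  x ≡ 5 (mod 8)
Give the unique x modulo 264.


Moduli 3, 11, 8 are pairwise coprime; by CRT there is a unique solution modulo M = 3 · 11 · 8 = 264.
Solve pairwise, accumulating the modulus:
  Start with x ≡ 1 (mod 3).
  Combine with x ≡ 9 (mod 11): since gcd(3, 11) = 1, we get a unique residue mod 33.
    Write x = 1 + 3·t and substitute into x ≡ 9 (mod 11): 3·t ≡ 9 − 1 = 8 (mod 11).
    The inverse of 3 mod 11 is 4 (since 3·4 = 12 = 1·11 + 1), so t ≡ 4·8 = 32 ≡ 10 (mod 11).
    Then x = 1 + 3·10 = 31, valid modulo lcm(3, 11) = 33: x ≡ 31 (mod 33).
  Combine with x ≡ 5 (mod 8): since gcd(33, 8) = 1, we get a unique residue mod 264.
    Write x = 31 + 33·t and substitute into x ≡ 5 (mod 8): 33·t ≡ 5 − 31 = -26 (mod 8).
    Reduce coefficients mod 8: 1·t ≡ 6 (mod 8).
    So t ≡ 6 (mod 8).
    Then x = 31 + 33·6 = 229, valid modulo lcm(33, 8) = 264: x ≡ 229 (mod 264).
Verify: 229 mod 3 = 1 ✓, 229 mod 11 = 9 ✓, 229 mod 8 = 5 ✓.

x ≡ 229 (mod 264).


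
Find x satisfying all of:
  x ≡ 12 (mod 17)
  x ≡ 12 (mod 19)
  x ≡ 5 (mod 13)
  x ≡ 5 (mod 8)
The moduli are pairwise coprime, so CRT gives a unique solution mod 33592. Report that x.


Product of moduli M = 17 · 19 · 13 · 8 = 33592.
Merge one congruence at a time:
  Start: x ≡ 12 (mod 17).
  Combine with x ≡ 12 (mod 19); new modulus lcm = 323.
    Write x = 12 + 17·t and substitute into x ≡ 12 (mod 19): 17·t ≡ 12 − 12 = 0 (mod 19).
    The inverse of 17 mod 19 is 9 (since 17·9 = 153 = 8·19 + 1), so t ≡ 9·0 = 0 ≡ 0 (mod 19).
    Then x = 12 + 17·0 = 12, valid modulo lcm(17, 19) = 323: x ≡ 12 (mod 323).
  Combine with x ≡ 5 (mod 13); new modulus lcm = 4199.
    Write x = 12 + 323·t and substitute into x ≡ 5 (mod 13): 323·t ≡ 5 − 12 = -7 (mod 13).
    Reduce coefficients mod 13: 11·t ≡ 6 (mod 13).
    The inverse of 11 mod 13 is 6 (since 11·6 = 66 = 5·13 + 1), so t ≡ 6·6 = 36 ≡ 10 (mod 13).
    Then x = 12 + 323·10 = 3242, valid modulo lcm(323, 13) = 4199: x ≡ 3242 (mod 4199).
  Combine with x ≡ 5 (mod 8); new modulus lcm = 33592.
    Write x = 3242 + 4199·t and substitute into x ≡ 5 (mod 8): 4199·t ≡ 5 − 3242 = -3237 (mod 8).
    Reduce coefficients mod 8: 7·t ≡ 3 (mod 8).
    The inverse of 7 mod 8 is 7 (since 7·7 = 49 = 6·8 + 1), so t ≡ 7·3 = 21 ≡ 5 (mod 8).
    Then x = 3242 + 4199·5 = 24237, valid modulo lcm(4199, 8) = 33592: x ≡ 24237 (mod 33592).
Verify against each original: 24237 mod 17 = 12, 24237 mod 19 = 12, 24237 mod 13 = 5, 24237 mod 8 = 5.

x ≡ 24237 (mod 33592).


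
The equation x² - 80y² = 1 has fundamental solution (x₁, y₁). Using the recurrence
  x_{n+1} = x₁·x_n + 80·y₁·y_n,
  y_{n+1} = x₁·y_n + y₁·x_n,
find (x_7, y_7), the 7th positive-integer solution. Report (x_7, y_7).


Step 1: Find the fundamental solution (x₁, y₁) of x² - 80y² = 1.
  Expand √80 as a continued fraction. a₀ = ⌊√80⌋ = 8; iterate m_{k+1} = d_k·a_k − m_k, d_{k+1} = (80 − m_{k+1}²)/d_k, a_{k+1} = ⌊(a₀ + m_{k+1})/d_{k+1}⌋ (starting m₀ = 0, d₀ = 1), with convergents p_k = a_k·p_{k-1} + p_{k-2}, q_k = a_k·q_{k-1} + q_{k-2} (p₋₁ = 1, q₋₁ = 0):
  k = 0: a₀ = 8; p₀/q₀ = 8/1; p₀² − 80·q₀² = 64 − 80 = -16.
  k = 1: m = 8, d = 16, a = ⌊(8 + 8)/16⌋ = 1; p/q = (1·8 + 1)/(1·1 + 0) = 9/1; p² − 80·q² = 81 − 80 = 1.
  The first convergent with p² − 80·q² = 1 gives the fundamental solution (x₁, y₁) = (9, 1).
Step 2: Apply the recurrence (x_{n+1}, y_{n+1}) = (x₁x_n + 80y₁y_n, x₁y_n + y₁x_n) repeatedly.
  From (x_1, y_1) = (9, 1): x_2 = 9·9 + 80·1·1 = 161; y_2 = 9·1 + 1·9 = 18.
  From (x_2, y_2) = (161, 18): x_3 = 9·161 + 80·1·18 = 2889; y_3 = 9·18 + 1·161 = 323.
  From (x_3, y_3) = (2889, 323): x_4 = 9·2889 + 80·1·323 = 51841; y_4 = 9·323 + 1·2889 = 5796.
  From (x_4, y_4) = (51841, 5796): x_5 = 9·51841 + 80·1·5796 = 930249; y_5 = 9·5796 + 1·51841 = 104005.
  From (x_5, y_5) = (930249, 104005): x_6 = 9·930249 + 80·1·104005 = 16692641; y_6 = 9·104005 + 1·930249 = 1866294.
  From (x_6, y_6) = (16692641, 1866294): x_7 = 9·16692641 + 80·1·1866294 = 299537289; y_7 = 9·1866294 + 1·16692641 = 33489287.
Step 3: Verify x_7² - 80·y_7² = 89722587501469521 - 89722587501469520 = 1 (should be 1). ✓

(x_1, y_1) = (9, 1); (x_7, y_7) = (299537289, 33489287).


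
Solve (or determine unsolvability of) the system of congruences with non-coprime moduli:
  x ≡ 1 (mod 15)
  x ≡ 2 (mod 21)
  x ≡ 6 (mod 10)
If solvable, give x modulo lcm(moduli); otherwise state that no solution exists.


Moduli 15, 21, 10 are not pairwise coprime, so CRT works modulo lcm(m_i) when all pairwise compatibility conditions hold.
Pairwise compatibility: gcd(m_i, m_j) must divide a_i - a_j for every pair.
Merge one congruence at a time:
  Start: x ≡ 1 (mod 15).
  Combine with x ≡ 2 (mod 21): gcd(15, 21) = 3, and 2 - 1 = 1 is NOT divisible by 3.
    ⇒ system is inconsistent (no integer solution).

No solution (the system is inconsistent).


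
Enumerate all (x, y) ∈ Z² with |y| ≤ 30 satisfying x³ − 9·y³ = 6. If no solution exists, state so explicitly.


The equation is x³ - 9y³ = 6. For fixed y, x³ = 9·y³ + 6, so a solution requires the RHS to be a perfect cube.
Strategy: iterate y from -30 to 30, compute RHS = 9·y³ + 6, and check whether it is a (positive or negative) perfect cube.
Check small values of y:
  y = 0: RHS = 6 is not a perfect cube.
  y = 1: RHS = 15 is not a perfect cube.
  y = -1: RHS = -3 is not a perfect cube.
  y = 2: RHS = 78 is not a perfect cube.
  y = -2: RHS = -66 is not a perfect cube.
  y = 3: RHS = 249 is not a perfect cube.
  y = -3: RHS = -237 is not a perfect cube.
Continuing the search up to |y| = 30 finds no solutions either.
No (x, y) in the scanned range satisfies the equation.

No integer solutions with |y| ≤ 30.


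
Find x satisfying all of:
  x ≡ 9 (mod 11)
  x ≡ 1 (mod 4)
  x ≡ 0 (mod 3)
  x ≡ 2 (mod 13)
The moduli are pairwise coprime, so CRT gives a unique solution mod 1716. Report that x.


Product of moduli M = 11 · 4 · 3 · 13 = 1716.
Merge one congruence at a time:
  Start: x ≡ 9 (mod 11).
  Combine with x ≡ 1 (mod 4); new modulus lcm = 44.
    Write x = 9 + 11·t and substitute into x ≡ 1 (mod 4): 11·t ≡ 1 − 9 = -8 (mod 4).
    Reduce coefficients mod 4: 3·t ≡ 0 (mod 4).
    The inverse of 3 mod 4 is 3 (since 3·3 = 9 = 2·4 + 1), so t ≡ 3·0 = 0 ≡ 0 (mod 4).
    Then x = 9 + 11·0 = 9, valid modulo lcm(11, 4) = 44: x ≡ 9 (mod 44).
  Combine with x ≡ 0 (mod 3); new modulus lcm = 132.
    Write x = 9 + 44·t and substitute into x ≡ 0 (mod 3): 44·t ≡ 0 − 9 = -9 (mod 3).
    Reduce coefficients mod 3: 2·t ≡ 0 (mod 3).
    The inverse of 2 mod 3 is 2 (since 2·2 = 4 = 1·3 + 1), so t ≡ 2·0 = 0 ≡ 0 (mod 3).
    Then x = 9 + 44·0 = 9, valid modulo lcm(44, 3) = 132: x ≡ 9 (mod 132).
  Combine with x ≡ 2 (mod 13); new modulus lcm = 1716.
    Write x = 9 + 132·t and substitute into x ≡ 2 (mod 13): 132·t ≡ 2 − 9 = -7 (mod 13).
    Reduce coefficients mod 13: 2·t ≡ 6 (mod 13).
    The inverse of 2 mod 13 is 7 (since 2·7 = 14 = 1·13 + 1), so t ≡ 7·6 = 42 ≡ 3 (mod 13).
    Then x = 9 + 132·3 = 405, valid modulo lcm(132, 13) = 1716: x ≡ 405 (mod 1716).
Verify against each original: 405 mod 11 = 9, 405 mod 4 = 1, 405 mod 3 = 0, 405 mod 13 = 2.

x ≡ 405 (mod 1716).


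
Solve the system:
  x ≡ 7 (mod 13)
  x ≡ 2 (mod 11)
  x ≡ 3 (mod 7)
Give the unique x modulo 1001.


Moduli 13, 11, 7 are pairwise coprime; by CRT there is a unique solution modulo M = 13 · 11 · 7 = 1001.
Solve pairwise, accumulating the modulus:
  Start with x ≡ 7 (mod 13).
  Combine with x ≡ 2 (mod 11): since gcd(13, 11) = 1, we get a unique residue mod 143.
    Write x = 7 + 13·t and substitute into x ≡ 2 (mod 11): 13·t ≡ 2 − 7 = -5 (mod 11).
    Reduce coefficients mod 11: 2·t ≡ 6 (mod 11).
    The inverse of 2 mod 11 is 6 (since 2·6 = 12 = 1·11 + 1), so t ≡ 6·6 = 36 ≡ 3 (mod 11).
    Then x = 7 + 13·3 = 46, valid modulo lcm(13, 11) = 143: x ≡ 46 (mod 143).
  Combine with x ≡ 3 (mod 7): since gcd(143, 7) = 1, we get a unique residue mod 1001.
    Write x = 46 + 143·t and substitute into x ≡ 3 (mod 7): 143·t ≡ 3 − 46 = -43 (mod 7).
    Reduce coefficients mod 7: 3·t ≡ 6 (mod 7).
    The inverse of 3 mod 7 is 5 (since 3·5 = 15 = 2·7 + 1), so t ≡ 5·6 = 30 ≡ 2 (mod 7).
    Then x = 46 + 143·2 = 332, valid modulo lcm(143, 7) = 1001: x ≡ 332 (mod 1001).
Verify: 332 mod 13 = 7 ✓, 332 mod 11 = 2 ✓, 332 mod 7 = 3 ✓.

x ≡ 332 (mod 1001).


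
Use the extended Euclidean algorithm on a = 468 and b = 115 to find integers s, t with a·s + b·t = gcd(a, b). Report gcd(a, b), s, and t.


Euclidean algorithm on (468, 115) — divide until remainder is 0:
  468 = 4 · 115 + 8
  115 = 14 · 8 + 3
  8 = 2 · 3 + 2
  3 = 1 · 2 + 1
  2 = 2 · 1 + 0
gcd(468, 115) = 1.
Track Bezout coefficients alongside the remainders: start with r₀ = 468 = a·1 + b·0 (s = 1, t = 0) and r₁ = 115 = a·0 + b·1 (s = 0, t = 1); each new remainder r_{k+1} = r_{k-1} − q_k·r_k inherits s_{k+1} = s_{k-1} − q_k·s_k, t_{k+1} = t_{k-1} − q_k·t_k, so r_k = a·s_k + b·t_k at every step:
  q = 4: r = 8, s = 1 − 4·0 = 1, t = 0 − 4·1 = -4  (check: 468·1 + 115·(-4) = 8)
  q = 14: r = 3, s = 0 − 14·1 = -14, t = 1 − 14·(-4) = 57  (check: 468·(-14) + 115·57 = 3)
  q = 2: r = 2, s = 1 − 2·(-14) = 29, t = -4 − 2·57 = -118  (check: 468·29 + 115·(-118) = 2)
  q = 1: r = 1, s = -14 − 1·29 = -43, t = 57 − 1·(-118) = 175  (check: 468·(-43) + 115·175 = 1)
The row with r = 1 (the gcd) gives the Bezout coefficients s = -43, t = 175.
Result: 468 · (-43) + 115 · (175) = 1.

gcd(468, 115) = 1; s = -43, t = 175 (check: 468·(-43) + 115·175 = 1).


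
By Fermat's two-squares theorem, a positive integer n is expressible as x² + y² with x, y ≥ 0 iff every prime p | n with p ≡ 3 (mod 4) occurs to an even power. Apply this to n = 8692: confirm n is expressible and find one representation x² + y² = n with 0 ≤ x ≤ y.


Step 1: Factor n = 8692 = 2^2 · 41 · 53.
Step 2: Check the mod-4 condition on each prime factor: 2 = 2 (special); 41 ≡ 1 (mod 4), exponent 1; 53 ≡ 1 (mod 4), exponent 1.
All primes ≡ 3 (mod 4) appear to even exponent (or don't appear), so by the two-squares theorem n IS expressible as a sum of two squares.
Step 3: Build a representation. Group n = k² · m with k = 2 and m = 41 · 53 = 2173 (a product of primes ≡ 1 (mod 4)); a representation of m scales to one of n via (k·x)² + (k·y)² = k²(x² + y²). Each prime p ≡ 1 (mod 4) is itself a sum of two squares; find a² by testing p − a² for a perfect square:
  41: 41 − 1² = 40, 41 − 2² = 37, 41 − 3² = 32, 41 − 4² = 25 = 5² ⇒ 41 = 4² + 5².
  53: 53 − 1² = 52, 53 − 2² = 49 = 7² ⇒ 53 = 2² + 7².
  Combine using the Brahmagupta–Fibonacci identity (a² + b²)(c² + d²) = (ac − bd)² + (ad + bc)² = (ac + bd)² + (ad − bc)²:
  41 · 53 = 2173: from (4² + 5²)(2² + 7²), take (4·2 − 5·7, 4·7 + 5·2) = (8 − 35, 28 + 10) = (-27, 38); dropping signs (only squares matter) gives (27, 38); check 27² + 38² = 729 + 1444 = 2173 ✓.
  Scale by k = 2: (2·27, 2·38) = (54, 76).
Step 4: Order so x ≤ y and verify: 54² + 76² = 2916 + 5776 = 8692 = n. ✓

n = 8692 = 54² + 76² (one valid representation with x ≤ y).


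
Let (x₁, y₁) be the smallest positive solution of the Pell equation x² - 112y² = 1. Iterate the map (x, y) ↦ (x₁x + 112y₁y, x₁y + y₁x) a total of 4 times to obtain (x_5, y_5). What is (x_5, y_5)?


Step 1: Find the fundamental solution (x₁, y₁) of x² - 112y² = 1.
  Expand √112 as a continued fraction. a₀ = ⌊√112⌋ = 10; iterate m_{k+1} = d_k·a_k − m_k, d_{k+1} = (112 − m_{k+1}²)/d_k, a_{k+1} = ⌊(a₀ + m_{k+1})/d_{k+1}⌋ (starting m₀ = 0, d₀ = 1), with convergents p_k = a_k·p_{k-1} + p_{k-2}, q_k = a_k·q_{k-1} + q_{k-2} (p₋₁ = 1, q₋₁ = 0):
  k = 0: a₀ = 10; p₀/q₀ = 10/1; p₀² − 112·q₀² = 100 − 112 = -12.
  k = 1: m = 10, d = 12, a = ⌊(10 + 10)/12⌋ = 1; p/q = (1·10 + 1)/(1·1 + 0) = 11/1; p² − 112·q² = 121 − 112 = 9.
  k = 2: m = 2, d = 9, a = ⌊(10 + 2)/9⌋ = 1; p/q = (1·11 + 10)/(1·1 + 1) = 21/2; p² − 112·q² = 441 − 448 = -7.
  k = 3: m = 7, d = 7, a = ⌊(10 + 7)/7⌋ = 2; p/q = (2·21 + 11)/(2·2 + 1) = 53/5; p² − 112·q² = 2809 − 2800 = 9.
  k = 4: m = 7, d = 9, a = ⌊(10 + 7)/9⌋ = 1; p/q = (1·53 + 21)/(1·5 + 2) = 74/7; p² − 112·q² = 5476 − 5488 = -12.
  k = 5: m = 2, d = 12, a = ⌊(10 + 2)/12⌋ = 1; p/q = (1·74 + 53)/(1·7 + 5) = 127/12; p² − 112·q² = 16129 − 16128 = 1.
  The first convergent with p² − 112·q² = 1 gives the fundamental solution (x₁, y₁) = (127, 12).
Step 2: Apply the recurrence (x_{n+1}, y_{n+1}) = (x₁x_n + 112y₁y_n, x₁y_n + y₁x_n) repeatedly.
  From (x_1, y_1) = (127, 12): x_2 = 127·127 + 112·12·12 = 32257; y_2 = 127·12 + 12·127 = 3048.
  From (x_2, y_2) = (32257, 3048): x_3 = 127·32257 + 112·12·3048 = 8193151; y_3 = 127·3048 + 12·32257 = 774180.
  From (x_3, y_3) = (8193151, 774180): x_4 = 127·8193151 + 112·12·774180 = 2081028097; y_4 = 127·774180 + 12·8193151 = 196638672.
  From (x_4, y_4) = (2081028097, 196638672): x_5 = 127·2081028097 + 112·12·196638672 = 528572943487; y_5 = 127·196638672 + 12·2081028097 = 49945448508.
Step 3: Verify x_5² - 112·y_5² = 279389356586511295719169 - 279389356586511295719168 = 1 (should be 1). ✓

(x_1, y_1) = (127, 12); (x_5, y_5) = (528572943487, 49945448508).


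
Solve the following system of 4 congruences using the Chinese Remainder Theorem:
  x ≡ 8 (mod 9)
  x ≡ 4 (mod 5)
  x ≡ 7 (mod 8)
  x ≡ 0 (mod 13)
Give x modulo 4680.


Product of moduli M = 9 · 5 · 8 · 13 = 4680.
Merge one congruence at a time:
  Start: x ≡ 8 (mod 9).
  Combine with x ≡ 4 (mod 5); new modulus lcm = 45.
    Write x = 8 + 9·t and substitute into x ≡ 4 (mod 5): 9·t ≡ 4 − 8 = -4 (mod 5).
    Reduce coefficients mod 5: 4·t ≡ 1 (mod 5).
    The inverse of 4 mod 5 is 4 (since 4·4 = 16 = 3·5 + 1), so t ≡ 4·1 = 4 ≡ 4 (mod 5).
    Then x = 8 + 9·4 = 44, valid modulo lcm(9, 5) = 45: x ≡ 44 (mod 45).
  Combine with x ≡ 7 (mod 8); new modulus lcm = 360.
    Write x = 44 + 45·t and substitute into x ≡ 7 (mod 8): 45·t ≡ 7 − 44 = -37 (mod 8).
    Reduce coefficients mod 8: 5·t ≡ 3 (mod 8).
    The inverse of 5 mod 8 is 5 (since 5·5 = 25 = 3·8 + 1), so t ≡ 5·3 = 15 ≡ 7 (mod 8).
    Then x = 44 + 45·7 = 359, valid modulo lcm(45, 8) = 360: x ≡ 359 (mod 360).
  Combine with x ≡ 0 (mod 13); new modulus lcm = 4680.
    Write x = 359 + 360·t and substitute into x ≡ 0 (mod 13): 360·t ≡ 0 − 359 = -359 (mod 13).
    Reduce coefficients mod 13: 9·t ≡ 5 (mod 13).
    The inverse of 9 mod 13 is 3 (since 9·3 = 27 = 2·13 + 1), so t ≡ 3·5 = 15 ≡ 2 (mod 13).
    Then x = 359 + 360·2 = 1079, valid modulo lcm(360, 13) = 4680: x ≡ 1079 (mod 4680).
Verify against each original: 1079 mod 9 = 8, 1079 mod 5 = 4, 1079 mod 8 = 7, 1079 mod 13 = 0.

x ≡ 1079 (mod 4680).
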